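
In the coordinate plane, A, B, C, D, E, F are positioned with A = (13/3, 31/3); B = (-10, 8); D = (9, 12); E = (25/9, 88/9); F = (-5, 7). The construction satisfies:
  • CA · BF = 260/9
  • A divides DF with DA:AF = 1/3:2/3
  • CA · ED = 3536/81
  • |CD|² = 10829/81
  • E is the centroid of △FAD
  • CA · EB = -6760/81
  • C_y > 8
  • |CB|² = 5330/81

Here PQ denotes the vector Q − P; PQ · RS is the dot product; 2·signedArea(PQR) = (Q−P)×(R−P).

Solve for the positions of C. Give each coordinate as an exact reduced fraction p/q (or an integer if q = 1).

1. C_x = -17/9  [CA · EB = -6760/81 ∩ CA · BF = 260/9]
2. C_y = 73/9  [CA · EB = -6760/81 ∩ CA · BF = 260/9]
   → C = (-17/9, 73/9)

C = (-17/9, 73/9)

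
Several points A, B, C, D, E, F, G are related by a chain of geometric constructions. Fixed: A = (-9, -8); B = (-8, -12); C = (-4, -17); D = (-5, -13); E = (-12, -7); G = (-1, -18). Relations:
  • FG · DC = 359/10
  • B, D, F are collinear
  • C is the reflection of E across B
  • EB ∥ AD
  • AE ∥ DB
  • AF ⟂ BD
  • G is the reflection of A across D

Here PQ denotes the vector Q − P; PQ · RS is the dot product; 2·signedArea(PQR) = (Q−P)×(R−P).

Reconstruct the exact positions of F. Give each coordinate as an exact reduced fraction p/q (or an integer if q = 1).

1. F_x = -101/10  [B, D, F are collinear ∩ AF ⟂ BD]
2. F_y = -113/10  [B, D, F are collinear ∩ AF ⟂ BD]
   → F = (-101/10, -113/10)

F = (-101/10, -113/10)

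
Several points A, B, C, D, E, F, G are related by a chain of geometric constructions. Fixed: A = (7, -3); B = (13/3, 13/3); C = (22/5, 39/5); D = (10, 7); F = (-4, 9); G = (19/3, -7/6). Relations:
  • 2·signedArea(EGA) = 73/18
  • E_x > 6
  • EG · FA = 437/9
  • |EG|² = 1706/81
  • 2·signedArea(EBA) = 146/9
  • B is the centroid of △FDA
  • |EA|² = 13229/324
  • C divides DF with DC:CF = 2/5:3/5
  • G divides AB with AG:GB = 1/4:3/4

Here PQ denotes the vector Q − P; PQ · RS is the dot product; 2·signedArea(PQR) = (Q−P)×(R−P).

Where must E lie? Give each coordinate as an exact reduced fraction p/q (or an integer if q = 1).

E = (62/9, 61/18)

1. E_x = 62/9  [2·signedArea(EGA) = 73/18 ∩ EG · FA = 437/9]
2. E_y = 61/18  [2·signedArea(EGA) = 73/18 ∩ EG · FA = 437/9]
   → E = (62/9, 61/18)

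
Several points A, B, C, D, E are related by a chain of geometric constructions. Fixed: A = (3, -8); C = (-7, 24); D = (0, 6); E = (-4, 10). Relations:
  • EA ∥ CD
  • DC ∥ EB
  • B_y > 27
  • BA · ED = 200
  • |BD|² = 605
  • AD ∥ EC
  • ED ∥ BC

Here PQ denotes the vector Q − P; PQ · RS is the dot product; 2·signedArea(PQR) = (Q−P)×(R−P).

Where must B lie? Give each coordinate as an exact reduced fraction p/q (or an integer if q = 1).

B = (-11, 28)

1. B_x = -11  [ED ∥ BC ∩ DC ∥ EB]
2. B_y = 28  [ED ∥ BC ∩ DC ∥ EB]
   → B = (-11, 28)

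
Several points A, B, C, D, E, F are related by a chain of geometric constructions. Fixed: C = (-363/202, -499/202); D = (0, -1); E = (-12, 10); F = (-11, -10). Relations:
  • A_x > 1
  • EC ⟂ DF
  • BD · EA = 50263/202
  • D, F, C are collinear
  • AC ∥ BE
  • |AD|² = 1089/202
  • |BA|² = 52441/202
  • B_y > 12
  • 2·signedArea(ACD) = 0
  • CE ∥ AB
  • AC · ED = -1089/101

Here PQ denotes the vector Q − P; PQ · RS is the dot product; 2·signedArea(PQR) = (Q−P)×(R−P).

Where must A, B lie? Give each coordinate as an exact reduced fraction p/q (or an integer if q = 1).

1. A_x = 363/202  [2·signedArea(ACD) = 0 ∩ AC · ED = -1089/101]
2. A_y = 95/202  [2·signedArea(ACD) = 0 ∩ AC · ED = -1089/101]
   → A = (363/202, 95/202)
3. B_x = -849/101  [AC ∥ BE ∩ CE ∥ AB]
4. B_y = 1307/101  [AC ∥ BE ∩ CE ∥ AB]
   → B = (-849/101, 1307/101)

A = (363/202, 95/202)
B = (-849/101, 1307/101)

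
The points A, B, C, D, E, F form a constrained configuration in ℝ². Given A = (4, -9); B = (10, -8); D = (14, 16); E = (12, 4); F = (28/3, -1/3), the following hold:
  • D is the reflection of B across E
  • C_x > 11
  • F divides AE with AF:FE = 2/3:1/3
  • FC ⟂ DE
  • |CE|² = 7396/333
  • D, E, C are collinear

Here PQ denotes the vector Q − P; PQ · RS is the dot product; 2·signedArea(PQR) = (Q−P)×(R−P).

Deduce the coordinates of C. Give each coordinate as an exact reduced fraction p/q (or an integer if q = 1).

C = (1246/111, -24/37)

1. C_x = 1246/111  [D, E, C are collinear ∩ FC ⟂ DE]
2. C_y = -24/37  [D, E, C are collinear ∩ FC ⟂ DE]
   → C = (1246/111, -24/37)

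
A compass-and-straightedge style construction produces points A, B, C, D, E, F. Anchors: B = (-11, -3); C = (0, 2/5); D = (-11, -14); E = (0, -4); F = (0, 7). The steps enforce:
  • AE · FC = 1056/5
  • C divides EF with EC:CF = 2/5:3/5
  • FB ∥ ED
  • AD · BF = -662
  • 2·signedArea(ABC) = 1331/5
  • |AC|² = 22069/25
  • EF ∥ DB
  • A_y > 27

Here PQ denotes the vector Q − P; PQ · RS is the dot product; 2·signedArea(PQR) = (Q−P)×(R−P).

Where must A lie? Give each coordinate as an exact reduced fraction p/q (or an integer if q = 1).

A = (11, 28)

1. A_x = 11  [2·signedArea(ABC) = 1331/5 ∩ AD · BF = -662]
2. A_y = 28  [2·signedArea(ABC) = 1331/5 ∩ AD · BF = -662]
   → A = (11, 28)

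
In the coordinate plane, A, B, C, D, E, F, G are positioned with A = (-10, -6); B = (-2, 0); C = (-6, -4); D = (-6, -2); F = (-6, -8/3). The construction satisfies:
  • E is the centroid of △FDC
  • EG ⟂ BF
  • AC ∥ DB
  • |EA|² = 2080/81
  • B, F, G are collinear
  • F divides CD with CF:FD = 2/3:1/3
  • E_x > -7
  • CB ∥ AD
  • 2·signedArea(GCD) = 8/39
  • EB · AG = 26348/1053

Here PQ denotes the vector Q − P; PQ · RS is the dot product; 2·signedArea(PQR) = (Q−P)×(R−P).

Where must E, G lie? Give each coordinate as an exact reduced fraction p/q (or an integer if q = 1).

E = (-6, -26/9)
G = (-238/39, -320/117)

1. E_x = -6  [E is the centroid of △FDC]
2. E_y = -26/9  [E is the centroid of △FDC]
   → E = (-6, -26/9)
3. G_x = -238/39  [B, F, G are collinear ∩ EG ⟂ BF]
4. G_y = -320/117  [B, F, G are collinear ∩ EG ⟂ BF]
   → G = (-238/39, -320/117)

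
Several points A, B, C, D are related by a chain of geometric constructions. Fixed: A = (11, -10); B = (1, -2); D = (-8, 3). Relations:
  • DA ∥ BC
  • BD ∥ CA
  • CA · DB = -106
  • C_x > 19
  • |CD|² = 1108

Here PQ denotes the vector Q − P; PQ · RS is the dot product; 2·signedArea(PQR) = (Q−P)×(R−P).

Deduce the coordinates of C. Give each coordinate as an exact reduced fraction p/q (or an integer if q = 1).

1. C_x = 20  [BD ∥ CA ∩ DA ∥ BC]
2. C_y = -15  [BD ∥ CA ∩ DA ∥ BC]
   → C = (20, -15)

C = (20, -15)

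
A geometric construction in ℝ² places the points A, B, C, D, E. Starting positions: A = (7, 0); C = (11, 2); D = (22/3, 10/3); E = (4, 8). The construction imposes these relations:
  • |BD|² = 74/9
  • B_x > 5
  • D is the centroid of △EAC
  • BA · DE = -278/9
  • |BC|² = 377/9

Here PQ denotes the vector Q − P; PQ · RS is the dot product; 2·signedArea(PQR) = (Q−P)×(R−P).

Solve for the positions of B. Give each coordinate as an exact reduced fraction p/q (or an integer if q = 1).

1. B_x = 17/3  [line 10/3·x + -14/3·y + 68/9 = 0 ∩ |BD|² = 74/9]
2. B_y = 17/3  [line 10/3·x + -14/3·y + 68/9 = 0 ∩ |BD|² = 74/9]
   → B = (17/3, 17/3)

B = (17/3, 17/3)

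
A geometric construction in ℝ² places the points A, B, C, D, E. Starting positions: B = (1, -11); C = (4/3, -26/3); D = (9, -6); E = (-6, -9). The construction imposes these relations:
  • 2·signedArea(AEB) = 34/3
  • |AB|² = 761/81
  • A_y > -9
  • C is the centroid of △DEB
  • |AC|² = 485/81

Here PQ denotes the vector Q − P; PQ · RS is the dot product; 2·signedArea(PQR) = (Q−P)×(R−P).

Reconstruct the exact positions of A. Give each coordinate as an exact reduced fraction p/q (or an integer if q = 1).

1. A_x = -10/9  [line 2·x + 7·y + 191/3 = 0 ∩ |AC|² = 485/81]
2. A_y = -79/9  [line 2·x + 7·y + 191/3 = 0 ∩ |AC|² = 485/81]
   → A = (-10/9, -79/9)

A = (-10/9, -79/9)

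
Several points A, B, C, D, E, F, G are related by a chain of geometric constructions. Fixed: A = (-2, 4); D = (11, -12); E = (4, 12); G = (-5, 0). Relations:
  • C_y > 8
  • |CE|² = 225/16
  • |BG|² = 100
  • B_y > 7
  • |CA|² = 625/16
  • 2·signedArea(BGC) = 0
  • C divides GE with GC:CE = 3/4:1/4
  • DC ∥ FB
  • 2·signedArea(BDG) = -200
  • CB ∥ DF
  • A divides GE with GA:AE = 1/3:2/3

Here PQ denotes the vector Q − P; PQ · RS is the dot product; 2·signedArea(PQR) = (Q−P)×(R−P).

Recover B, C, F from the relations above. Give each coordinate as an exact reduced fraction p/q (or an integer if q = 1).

B = (1, 8)
C = (7/4, 9)
F = (41/4, -13)

1. B_x = 1  [line -12·x + -16·y + 140 = 0 ∩ |BG|² = 100]
2. B_y = 8  [line -12·x + -16·y + 140 = 0 ∩ |BG|² = 100]
   → B = (1, 8)
3. C_x = 7/4  [2·signedArea(BGC) = 0 ∩ C divides GE with GC:CE = 3/4:1/4]
4. C_y = 9  [2·signedArea(BGC) = 0 ∩ C divides GE with GC:CE = 3/4:1/4]
   → C = (7/4, 9)
5. F_x = 41/4  [DC ∥ FB ∩ CB ∥ DF]
6. F_y = -13  [DC ∥ FB ∩ CB ∥ DF]
   → F = (41/4, -13)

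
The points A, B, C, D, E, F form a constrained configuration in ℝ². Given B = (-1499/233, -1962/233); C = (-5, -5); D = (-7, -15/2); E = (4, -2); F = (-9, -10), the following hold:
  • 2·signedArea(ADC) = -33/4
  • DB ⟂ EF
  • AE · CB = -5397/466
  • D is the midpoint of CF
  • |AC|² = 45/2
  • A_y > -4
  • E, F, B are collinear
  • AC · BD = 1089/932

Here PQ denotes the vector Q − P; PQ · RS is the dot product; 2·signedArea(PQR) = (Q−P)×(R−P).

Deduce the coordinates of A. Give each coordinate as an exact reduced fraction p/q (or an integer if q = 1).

1. A_x = -1/2  [AE · CB = -5397/466 ∩ 2·signedArea(ADC) = -33/4]
2. A_y = -7/2  [AE · CB = -5397/466 ∩ 2·signedArea(ADC) = -33/4]
   → A = (-1/2, -7/2)

A = (-1/2, -7/2)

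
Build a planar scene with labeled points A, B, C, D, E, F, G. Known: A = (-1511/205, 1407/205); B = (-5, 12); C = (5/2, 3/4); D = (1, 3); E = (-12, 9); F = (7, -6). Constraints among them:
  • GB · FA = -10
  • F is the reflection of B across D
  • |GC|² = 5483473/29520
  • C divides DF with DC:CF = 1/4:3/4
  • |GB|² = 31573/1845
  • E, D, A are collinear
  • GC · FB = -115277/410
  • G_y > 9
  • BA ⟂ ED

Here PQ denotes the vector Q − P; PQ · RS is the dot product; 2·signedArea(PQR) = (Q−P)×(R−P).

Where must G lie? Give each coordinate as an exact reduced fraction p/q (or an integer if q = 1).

1. G_x = -4996/615  [GB · FA = -10 ∩ GC · FB = -115277/410]
2. G_y = 1904/205  [GB · FA = -10 ∩ GC · FB = -115277/410]
   → G = (-4996/615, 1904/205)

G = (-4996/615, 1904/205)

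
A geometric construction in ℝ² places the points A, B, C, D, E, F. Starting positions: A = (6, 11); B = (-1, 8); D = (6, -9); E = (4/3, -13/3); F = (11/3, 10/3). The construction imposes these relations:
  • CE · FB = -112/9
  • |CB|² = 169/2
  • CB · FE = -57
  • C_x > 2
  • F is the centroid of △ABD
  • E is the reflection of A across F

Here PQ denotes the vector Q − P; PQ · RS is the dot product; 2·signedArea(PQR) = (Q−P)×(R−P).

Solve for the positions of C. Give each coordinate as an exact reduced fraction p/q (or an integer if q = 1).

1. C_x = 5/2  [CB · FE = -57 ∩ CE · FB = -112/9]
2. C_y = -1/2  [CB · FE = -57 ∩ CE · FB = -112/9]
   → C = (5/2, -1/2)

C = (5/2, -1/2)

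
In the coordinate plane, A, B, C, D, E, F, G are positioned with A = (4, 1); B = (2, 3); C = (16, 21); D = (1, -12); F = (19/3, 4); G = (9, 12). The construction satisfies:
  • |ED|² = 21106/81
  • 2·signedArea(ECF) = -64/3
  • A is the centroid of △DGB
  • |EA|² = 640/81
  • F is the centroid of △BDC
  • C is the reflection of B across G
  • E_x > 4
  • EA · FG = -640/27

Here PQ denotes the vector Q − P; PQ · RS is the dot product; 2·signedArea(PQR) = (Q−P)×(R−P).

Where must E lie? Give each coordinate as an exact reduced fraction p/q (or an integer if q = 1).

E = (44/9, 11/3)

1. E_x = 44/9  [2·signedArea(ECF) = -64/3 ∩ EA · FG = -640/27]
2. E_y = 11/3  [2·signedArea(ECF) = -64/3 ∩ EA · FG = -640/27]
   → E = (44/9, 11/3)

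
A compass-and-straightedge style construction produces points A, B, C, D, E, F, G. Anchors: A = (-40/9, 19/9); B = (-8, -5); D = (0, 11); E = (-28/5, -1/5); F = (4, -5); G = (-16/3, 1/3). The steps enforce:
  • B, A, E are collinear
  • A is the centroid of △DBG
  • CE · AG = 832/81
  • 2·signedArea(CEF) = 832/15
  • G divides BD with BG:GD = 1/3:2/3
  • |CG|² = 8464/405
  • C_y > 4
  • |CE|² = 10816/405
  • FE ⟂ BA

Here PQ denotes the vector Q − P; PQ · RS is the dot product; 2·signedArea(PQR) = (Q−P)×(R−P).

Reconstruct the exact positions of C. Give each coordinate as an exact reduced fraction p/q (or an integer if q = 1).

1. C_x = -148/45  [line 24/5·x + 48/5·y + -80/3 = 0 ∩ |CG|² = 8464/405]
2. C_y = 199/45  [line 24/5·x + 48/5·y + -80/3 = 0 ∩ |CG|² = 8464/405]
   → C = (-148/45, 199/45)

C = (-148/45, 199/45)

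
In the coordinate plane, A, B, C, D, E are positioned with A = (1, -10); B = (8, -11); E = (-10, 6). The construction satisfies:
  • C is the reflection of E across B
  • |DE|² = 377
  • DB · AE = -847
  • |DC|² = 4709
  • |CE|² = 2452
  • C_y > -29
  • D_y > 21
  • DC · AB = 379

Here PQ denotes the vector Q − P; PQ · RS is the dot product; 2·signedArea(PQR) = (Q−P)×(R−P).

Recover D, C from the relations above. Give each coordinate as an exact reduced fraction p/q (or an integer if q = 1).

1. D_x = -21  [line 11·x + -16·y + 583 = 0 ∩ |DE|² = 377]
2. D_y = 22  [line 11·x + -16·y + 583 = 0 ∩ |DE|² = 377]
   → D = (-21, 22)
3. C_x = 26  [C is the reflection of E across B]
4. C_y = -28  [C is the reflection of E across B]
   → C = (26, -28)

C = (26, -28)
D = (-21, 22)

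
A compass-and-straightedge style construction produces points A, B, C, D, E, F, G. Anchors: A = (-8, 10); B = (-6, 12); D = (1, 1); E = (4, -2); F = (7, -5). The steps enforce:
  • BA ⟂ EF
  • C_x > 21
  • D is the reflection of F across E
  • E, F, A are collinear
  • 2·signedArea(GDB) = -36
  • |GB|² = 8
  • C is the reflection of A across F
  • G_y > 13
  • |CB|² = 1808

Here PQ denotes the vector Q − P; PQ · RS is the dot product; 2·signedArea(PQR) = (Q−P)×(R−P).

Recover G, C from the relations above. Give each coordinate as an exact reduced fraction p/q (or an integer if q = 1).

1. G_x = -4  [line -11·x + -7·y + 54 = 0 ∩ |GB|² = 8]
2. G_y = 14  [line -11·x + -7·y + 54 = 0 ∩ |GB|² = 8]
   → G = (-4, 14)
3. C_x = 22  [C is the reflection of A across F]
4. C_y = -20  [C is the reflection of A across F]
   → C = (22, -20)

C = (22, -20)
G = (-4, 14)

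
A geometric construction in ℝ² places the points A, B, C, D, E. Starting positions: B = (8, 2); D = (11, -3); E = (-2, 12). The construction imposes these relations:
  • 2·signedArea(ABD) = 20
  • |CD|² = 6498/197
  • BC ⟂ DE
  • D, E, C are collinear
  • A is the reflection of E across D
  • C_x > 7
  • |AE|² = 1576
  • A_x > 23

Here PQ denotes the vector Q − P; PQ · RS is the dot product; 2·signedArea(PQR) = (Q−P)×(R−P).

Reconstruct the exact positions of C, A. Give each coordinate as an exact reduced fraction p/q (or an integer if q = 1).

A = (24, -18)
C = (1426/197, 264/197)

1. C_x = 1426/197  [D, E, C are collinear ∩ BC ⟂ DE]
2. C_y = 264/197  [D, E, C are collinear ∩ BC ⟂ DE]
   → C = (1426/197, 264/197)
3. A_x = 24  [A is the reflection of E across D]
4. A_y = -18  [A is the reflection of E across D]
   → A = (24, -18)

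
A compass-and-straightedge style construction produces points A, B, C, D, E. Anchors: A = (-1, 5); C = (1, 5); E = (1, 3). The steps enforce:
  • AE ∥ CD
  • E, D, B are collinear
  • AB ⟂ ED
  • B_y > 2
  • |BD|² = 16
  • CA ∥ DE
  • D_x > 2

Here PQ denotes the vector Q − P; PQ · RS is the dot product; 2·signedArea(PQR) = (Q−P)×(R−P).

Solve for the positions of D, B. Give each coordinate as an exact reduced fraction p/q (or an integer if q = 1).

B = (-1, 3)
D = (3, 3)

1. D_x = 3  [CA ∥ DE ∩ AE ∥ CD]
2. D_y = 3  [CA ∥ DE ∩ AE ∥ CD]
   → D = (3, 3)
3. B_x = -1  [E, D, B are collinear ∩ AB ⟂ ED]
4. B_y = 3  [E, D, B are collinear ∩ AB ⟂ ED]
   → B = (-1, 3)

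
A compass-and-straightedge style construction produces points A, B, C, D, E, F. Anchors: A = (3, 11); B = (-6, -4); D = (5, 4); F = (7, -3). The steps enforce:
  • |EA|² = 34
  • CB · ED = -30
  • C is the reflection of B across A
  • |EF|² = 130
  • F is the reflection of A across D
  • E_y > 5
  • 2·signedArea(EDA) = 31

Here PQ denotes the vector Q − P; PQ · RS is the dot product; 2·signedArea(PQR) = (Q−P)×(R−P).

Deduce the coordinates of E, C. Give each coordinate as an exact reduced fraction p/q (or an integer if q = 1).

1. E_x = 0  [line -7·x + -2·y + 12 = 0 ∩ |EF|² = 130]
2. E_y = 6  [line -7·x + -2·y + 12 = 0 ∩ |EF|² = 130]
   → E = (0, 6)
3. C_x = 12  [C is the reflection of B across A]
4. C_y = 26  [C is the reflection of B across A]
   → C = (12, 26)

C = (12, 26)
E = (0, 6)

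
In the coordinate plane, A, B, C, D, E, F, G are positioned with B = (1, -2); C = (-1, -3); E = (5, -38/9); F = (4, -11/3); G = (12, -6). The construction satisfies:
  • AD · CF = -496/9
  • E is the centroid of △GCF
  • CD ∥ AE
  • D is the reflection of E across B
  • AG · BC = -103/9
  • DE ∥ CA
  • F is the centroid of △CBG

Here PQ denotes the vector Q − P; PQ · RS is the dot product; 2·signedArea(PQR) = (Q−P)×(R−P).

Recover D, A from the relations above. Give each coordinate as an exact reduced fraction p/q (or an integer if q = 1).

A = (7, -67/9)
D = (-3, 2/9)

1. D_x = -3  [D is the reflection of E across B]
2. D_y = 2/9  [D is the reflection of E across B]
   → D = (-3, 2/9)
3. A_x = 7  [CD ∥ AE ∩ DE ∥ CA]
4. A_y = -67/9  [CD ∥ AE ∩ DE ∥ CA]
   → A = (7, -67/9)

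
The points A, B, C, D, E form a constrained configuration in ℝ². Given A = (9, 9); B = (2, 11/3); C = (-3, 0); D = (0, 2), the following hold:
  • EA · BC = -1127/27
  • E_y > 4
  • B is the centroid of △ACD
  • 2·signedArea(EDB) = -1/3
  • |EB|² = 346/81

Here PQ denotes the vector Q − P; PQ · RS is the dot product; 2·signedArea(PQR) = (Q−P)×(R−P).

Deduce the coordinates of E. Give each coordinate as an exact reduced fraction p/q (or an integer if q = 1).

E = (11/3, 44/9)

1. E_x = 11/3  [2·signedArea(EDB) = -1/3 ∩ EA · BC = -1127/27]
2. E_y = 44/9  [2·signedArea(EDB) = -1/3 ∩ EA · BC = -1127/27]
   → E = (11/3, 44/9)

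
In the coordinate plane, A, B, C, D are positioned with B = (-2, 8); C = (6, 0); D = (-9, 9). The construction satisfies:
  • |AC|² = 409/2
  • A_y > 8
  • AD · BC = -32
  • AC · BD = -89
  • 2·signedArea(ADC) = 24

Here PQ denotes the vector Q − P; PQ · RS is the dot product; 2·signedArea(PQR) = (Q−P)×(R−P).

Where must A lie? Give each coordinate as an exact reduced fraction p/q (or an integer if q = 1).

A = (-11/2, 17/2)

1. A_x = -11/2  [2·signedArea(ADC) = 24 ∩ AD · BC = -32]
2. A_y = 17/2  [2·signedArea(ADC) = 24 ∩ AD · BC = -32]
   → A = (-11/2, 17/2)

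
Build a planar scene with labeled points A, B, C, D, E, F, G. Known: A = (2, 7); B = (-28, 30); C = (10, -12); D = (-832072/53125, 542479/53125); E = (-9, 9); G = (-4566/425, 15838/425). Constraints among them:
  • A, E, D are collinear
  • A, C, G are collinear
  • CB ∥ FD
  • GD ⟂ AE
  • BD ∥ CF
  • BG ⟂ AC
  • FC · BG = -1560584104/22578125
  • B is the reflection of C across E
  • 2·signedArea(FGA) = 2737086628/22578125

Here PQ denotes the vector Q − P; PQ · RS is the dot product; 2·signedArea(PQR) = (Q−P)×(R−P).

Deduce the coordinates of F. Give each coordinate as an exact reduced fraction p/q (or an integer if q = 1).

F = (1186678/53125, -1688771/53125)

1. F_x = 1186678/53125  [CB ∥ FD ∩ BD ∥ CF]
2. F_y = -1688771/53125  [CB ∥ FD ∩ BD ∥ CF]
   → F = (1186678/53125, -1688771/53125)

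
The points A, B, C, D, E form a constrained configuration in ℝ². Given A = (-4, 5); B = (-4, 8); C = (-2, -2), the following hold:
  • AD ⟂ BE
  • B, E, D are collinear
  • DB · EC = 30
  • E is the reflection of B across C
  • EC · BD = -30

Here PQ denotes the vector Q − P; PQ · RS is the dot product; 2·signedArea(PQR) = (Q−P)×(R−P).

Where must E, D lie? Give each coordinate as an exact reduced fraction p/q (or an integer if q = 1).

1. E_x = 0  [E is the reflection of B across C]
2. E_y = -12  [E is the reflection of B across C]
   → E = (0, -12)
3. D_x = -89/26  [B, E, D are collinear ∩ AD ⟂ BE]
4. D_y = 133/26  [B, E, D are collinear ∩ AD ⟂ BE]
   → D = (-89/26, 133/26)

D = (-89/26, 133/26)
E = (0, -12)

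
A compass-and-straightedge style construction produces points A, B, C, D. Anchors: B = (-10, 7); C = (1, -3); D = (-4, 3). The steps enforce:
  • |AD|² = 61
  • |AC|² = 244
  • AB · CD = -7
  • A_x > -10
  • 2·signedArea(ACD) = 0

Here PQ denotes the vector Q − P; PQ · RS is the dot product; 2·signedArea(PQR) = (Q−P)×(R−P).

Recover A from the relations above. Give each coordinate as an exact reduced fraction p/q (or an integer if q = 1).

1. A_x = -9  [2·signedArea(ACD) = 0 ∩ AB · CD = -7]
2. A_y = 9  [2·signedArea(ACD) = 0 ∩ AB · CD = -7]
   → A = (-9, 9)

A = (-9, 9)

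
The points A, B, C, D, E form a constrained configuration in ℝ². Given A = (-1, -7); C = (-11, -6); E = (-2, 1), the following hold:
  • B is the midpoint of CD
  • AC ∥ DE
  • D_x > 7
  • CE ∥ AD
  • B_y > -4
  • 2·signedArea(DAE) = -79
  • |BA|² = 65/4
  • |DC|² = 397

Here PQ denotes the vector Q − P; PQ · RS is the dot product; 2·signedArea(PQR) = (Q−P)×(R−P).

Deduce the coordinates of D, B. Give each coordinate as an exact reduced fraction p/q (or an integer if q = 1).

1. D_x = 8  [AC ∥ DE ∩ CE ∥ AD]
2. D_y = 0  [AC ∥ DE ∩ CE ∥ AD]
   → D = (8, 0)
3. B_x = -3/2  [B is the midpoint of CD]
4. B_y = -3  [B is the midpoint of CD]
   → B = (-3/2, -3)

B = (-3/2, -3)
D = (8, 0)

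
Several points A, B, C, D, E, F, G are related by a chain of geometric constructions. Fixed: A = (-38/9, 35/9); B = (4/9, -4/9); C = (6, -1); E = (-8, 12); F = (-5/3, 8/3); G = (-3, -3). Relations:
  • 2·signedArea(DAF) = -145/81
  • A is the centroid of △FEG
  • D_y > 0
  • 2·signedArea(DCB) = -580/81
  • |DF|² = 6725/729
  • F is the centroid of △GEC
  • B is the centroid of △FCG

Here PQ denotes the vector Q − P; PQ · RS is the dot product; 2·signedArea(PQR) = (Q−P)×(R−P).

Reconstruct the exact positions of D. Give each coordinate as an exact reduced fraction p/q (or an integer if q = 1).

1. D_x = 20/27  [2·signedArea(DCB) = -580/81 ∩ 2·signedArea(DAF) = -145/81]
2. D_y = 22/27  [2·signedArea(DCB) = -580/81 ∩ 2·signedArea(DAF) = -145/81]
   → D = (20/27, 22/27)

D = (20/27, 22/27)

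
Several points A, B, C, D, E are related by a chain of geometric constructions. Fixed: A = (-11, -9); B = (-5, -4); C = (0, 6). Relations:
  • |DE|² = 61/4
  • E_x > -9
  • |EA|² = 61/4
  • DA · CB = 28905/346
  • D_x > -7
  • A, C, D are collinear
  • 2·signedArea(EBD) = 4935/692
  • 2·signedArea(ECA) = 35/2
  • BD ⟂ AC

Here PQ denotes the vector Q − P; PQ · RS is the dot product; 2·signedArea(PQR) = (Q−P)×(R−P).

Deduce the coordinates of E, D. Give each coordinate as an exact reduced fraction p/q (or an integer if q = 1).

D = (-2255/346, -999/346)
E = (-8, -13/2)

1. E_x = -8  [line 15·x + -11·y + 97/2 = 0 ∩ |EA|² = 61/4]
2. E_y = -13/2  [line 15·x + -11·y + 97/2 = 0 ∩ |EA|² = 61/4]
   → E = (-8, -13/2)
3. D_x = -2255/346  [2·signedArea(EBD) = 4935/692 ∩ A, C, D are collinear]
4. D_y = -999/346  [2·signedArea(EBD) = 4935/692 ∩ A, C, D are collinear]
   → D = (-2255/346, -999/346)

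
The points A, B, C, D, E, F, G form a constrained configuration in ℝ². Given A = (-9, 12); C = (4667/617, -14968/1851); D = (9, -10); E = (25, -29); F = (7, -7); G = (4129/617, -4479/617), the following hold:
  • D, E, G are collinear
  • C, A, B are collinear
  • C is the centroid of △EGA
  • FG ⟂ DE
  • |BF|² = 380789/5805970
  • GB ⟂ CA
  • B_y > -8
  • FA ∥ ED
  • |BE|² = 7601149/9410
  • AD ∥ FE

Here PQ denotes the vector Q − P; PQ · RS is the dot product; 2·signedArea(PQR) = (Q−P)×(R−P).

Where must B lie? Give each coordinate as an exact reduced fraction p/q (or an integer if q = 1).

B = (39510117/5805970, -41606241/5805970)

1. B_x = 39510117/5805970  [C, A, B are collinear ∩ GB ⟂ CA]
2. B_y = -41606241/5805970  [C, A, B are collinear ∩ GB ⟂ CA]
   → B = (39510117/5805970, -41606241/5805970)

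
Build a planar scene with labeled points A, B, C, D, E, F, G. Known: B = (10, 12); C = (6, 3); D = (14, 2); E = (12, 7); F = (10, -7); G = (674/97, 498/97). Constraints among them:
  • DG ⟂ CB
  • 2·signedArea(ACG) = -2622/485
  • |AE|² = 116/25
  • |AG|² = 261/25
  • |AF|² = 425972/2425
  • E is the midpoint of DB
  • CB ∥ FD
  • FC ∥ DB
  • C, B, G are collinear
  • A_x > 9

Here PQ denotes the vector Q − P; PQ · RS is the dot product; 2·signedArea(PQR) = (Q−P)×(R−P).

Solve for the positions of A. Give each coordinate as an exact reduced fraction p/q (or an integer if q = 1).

A = (968/97, 3033/485)

1. A_x = 968/97  [line -207/97·x + 92/97·y + 7452/485 = 0 ∩ |AG|² = 261/25]
2. A_y = 3033/485  [line -207/97·x + 92/97·y + 7452/485 = 0 ∩ |AG|² = 261/25]
   → A = (968/97, 3033/485)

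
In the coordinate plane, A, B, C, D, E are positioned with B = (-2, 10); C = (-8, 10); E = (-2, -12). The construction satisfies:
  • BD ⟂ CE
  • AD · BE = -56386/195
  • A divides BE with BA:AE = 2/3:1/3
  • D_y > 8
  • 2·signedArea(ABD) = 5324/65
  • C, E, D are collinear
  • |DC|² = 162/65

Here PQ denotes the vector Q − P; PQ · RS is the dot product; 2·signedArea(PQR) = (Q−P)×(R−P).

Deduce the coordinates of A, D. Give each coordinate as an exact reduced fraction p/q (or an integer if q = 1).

1. A_x = -2  [A divides BE with BA:AE = 2/3:1/3]
2. A_y = -14/3  [A divides BE with BA:AE = 2/3:1/3]
   → A = (-2, -14/3)
3. D_x = -493/65  [C, E, D are collinear ∩ BD ⟂ CE]
4. D_y = 551/65  [C, E, D are collinear ∩ BD ⟂ CE]
   → D = (-493/65, 551/65)

A = (-2, -14/3)
D = (-493/65, 551/65)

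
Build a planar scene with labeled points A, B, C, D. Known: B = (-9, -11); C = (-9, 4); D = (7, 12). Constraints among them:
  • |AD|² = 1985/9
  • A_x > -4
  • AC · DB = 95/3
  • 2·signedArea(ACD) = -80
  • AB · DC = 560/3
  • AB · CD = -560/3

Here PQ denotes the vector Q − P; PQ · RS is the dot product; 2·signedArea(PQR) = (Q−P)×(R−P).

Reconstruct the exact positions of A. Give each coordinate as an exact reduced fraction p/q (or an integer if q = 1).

1. A_x = -11/3  [AB · DC = 560/3 ∩ AC · DB = 95/3]
2. A_y = 5/3  [AB · DC = 560/3 ∩ AC · DB = 95/3]
   → A = (-11/3, 5/3)

A = (-11/3, 5/3)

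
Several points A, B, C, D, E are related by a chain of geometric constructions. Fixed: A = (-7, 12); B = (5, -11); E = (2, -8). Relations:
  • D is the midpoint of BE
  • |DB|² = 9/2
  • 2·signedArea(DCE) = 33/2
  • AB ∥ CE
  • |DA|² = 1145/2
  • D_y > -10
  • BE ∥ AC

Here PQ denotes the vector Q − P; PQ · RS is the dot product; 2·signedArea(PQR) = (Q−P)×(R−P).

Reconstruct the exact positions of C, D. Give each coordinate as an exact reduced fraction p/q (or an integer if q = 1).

1. C_x = -10  [AB ∥ CE ∩ BE ∥ AC]
2. C_y = 15  [AB ∥ CE ∩ BE ∥ AC]
   → C = (-10, 15)
3. D_x = 7/2  [D is the midpoint of BE]
4. D_y = -19/2  [D is the midpoint of BE]
   → D = (7/2, -19/2)

C = (-10, 15)
D = (7/2, -19/2)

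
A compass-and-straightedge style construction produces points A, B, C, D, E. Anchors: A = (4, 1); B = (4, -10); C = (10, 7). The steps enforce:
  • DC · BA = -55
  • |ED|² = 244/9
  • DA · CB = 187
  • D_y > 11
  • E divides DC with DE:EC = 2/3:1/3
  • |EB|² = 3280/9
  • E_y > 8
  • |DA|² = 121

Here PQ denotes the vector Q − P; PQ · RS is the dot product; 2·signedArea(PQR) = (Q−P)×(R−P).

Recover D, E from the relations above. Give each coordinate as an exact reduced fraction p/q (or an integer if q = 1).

D = (4, 12)
E = (8, 26/3)

1. D_x = 4  [DC · BA = -55 ∩ DA · CB = 187]
2. D_y = 12  [DC · BA = -55 ∩ DA · CB = 187]
   → D = (4, 12)
3. E_x = 8  [E divides DC with DE:EC = 2/3:1/3]
4. E_y = 26/3  [E divides DC with DE:EC = 2/3:1/3]
   → E = (8, 26/3)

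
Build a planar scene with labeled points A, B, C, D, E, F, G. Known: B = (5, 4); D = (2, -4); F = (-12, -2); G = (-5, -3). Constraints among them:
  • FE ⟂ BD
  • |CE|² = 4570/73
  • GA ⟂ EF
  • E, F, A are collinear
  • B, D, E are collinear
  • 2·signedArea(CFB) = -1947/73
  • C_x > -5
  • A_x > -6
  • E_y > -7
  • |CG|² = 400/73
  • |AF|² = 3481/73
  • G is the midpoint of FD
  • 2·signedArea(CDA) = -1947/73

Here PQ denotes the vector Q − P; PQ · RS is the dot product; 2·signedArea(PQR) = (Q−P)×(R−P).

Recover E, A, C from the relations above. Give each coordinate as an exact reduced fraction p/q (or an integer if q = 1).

1. E_x = 68/73  [B, D, E are collinear ∩ FE ⟂ BD]
2. E_y = -500/73  [B, D, E are collinear ∩ FE ⟂ BD]
   → E = (68/73, -500/73)
3. A_x = -404/73  [E, F, A are collinear ∩ GA ⟂ EF]
4. A_y = -323/73  [E, F, A are collinear ∩ GA ⟂ EF]
   → A = (-404/73, -323/73)
5. C_x = -305/73  [2·signedArea(CFB) = -1947/73 ∩ 2·signedArea(CDA) = -1947/73]
6. C_y = -59/73  [2·signedArea(CFB) = -1947/73 ∩ 2·signedArea(CDA) = -1947/73]
   → C = (-305/73, -59/73)

A = (-404/73, -323/73)
C = (-305/73, -59/73)
E = (68/73, -500/73)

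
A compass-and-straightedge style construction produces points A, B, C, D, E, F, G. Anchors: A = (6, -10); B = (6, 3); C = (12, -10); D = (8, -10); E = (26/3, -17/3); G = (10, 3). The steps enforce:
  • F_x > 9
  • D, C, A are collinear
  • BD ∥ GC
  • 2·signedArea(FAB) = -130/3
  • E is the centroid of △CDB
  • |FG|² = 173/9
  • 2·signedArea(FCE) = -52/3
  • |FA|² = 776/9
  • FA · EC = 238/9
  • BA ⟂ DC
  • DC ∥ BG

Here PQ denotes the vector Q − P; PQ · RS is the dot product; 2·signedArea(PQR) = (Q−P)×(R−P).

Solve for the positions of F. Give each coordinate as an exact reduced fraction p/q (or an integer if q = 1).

1. F_x = 28/3  [2·signedArea(FAB) = -130/3 ∩ 2·signedArea(FCE) = -52/3]
2. F_y = -4/3  [2·signedArea(FAB) = -130/3 ∩ 2·signedArea(FCE) = -52/3]
   → F = (28/3, -4/3)

F = (28/3, -4/3)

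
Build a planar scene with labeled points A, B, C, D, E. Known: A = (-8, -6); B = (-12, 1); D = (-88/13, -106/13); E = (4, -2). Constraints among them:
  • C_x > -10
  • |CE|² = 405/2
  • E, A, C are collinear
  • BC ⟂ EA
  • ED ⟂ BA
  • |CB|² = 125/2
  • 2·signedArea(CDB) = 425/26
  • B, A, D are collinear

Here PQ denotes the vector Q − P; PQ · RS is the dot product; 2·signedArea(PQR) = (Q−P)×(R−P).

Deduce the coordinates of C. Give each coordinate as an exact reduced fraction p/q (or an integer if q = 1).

C = (-19/2, -13/2)

1. C_x = -19/2  [E, A, C are collinear ∩ BC ⟂ EA]
2. C_y = -13/2  [E, A, C are collinear ∩ BC ⟂ EA]
   → C = (-19/2, -13/2)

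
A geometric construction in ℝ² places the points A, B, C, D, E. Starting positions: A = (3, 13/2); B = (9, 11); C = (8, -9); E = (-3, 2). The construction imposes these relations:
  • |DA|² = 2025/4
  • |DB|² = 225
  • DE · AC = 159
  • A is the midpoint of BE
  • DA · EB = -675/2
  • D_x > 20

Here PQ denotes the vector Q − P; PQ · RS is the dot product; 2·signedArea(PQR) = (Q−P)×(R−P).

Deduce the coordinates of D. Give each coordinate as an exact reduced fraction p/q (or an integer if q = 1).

1. D_x = 21  [DE · AC = 159 ∩ DA · EB = -675/2]
2. D_y = 20  [DE · AC = 159 ∩ DA · EB = -675/2]
   → D = (21, 20)

D = (21, 20)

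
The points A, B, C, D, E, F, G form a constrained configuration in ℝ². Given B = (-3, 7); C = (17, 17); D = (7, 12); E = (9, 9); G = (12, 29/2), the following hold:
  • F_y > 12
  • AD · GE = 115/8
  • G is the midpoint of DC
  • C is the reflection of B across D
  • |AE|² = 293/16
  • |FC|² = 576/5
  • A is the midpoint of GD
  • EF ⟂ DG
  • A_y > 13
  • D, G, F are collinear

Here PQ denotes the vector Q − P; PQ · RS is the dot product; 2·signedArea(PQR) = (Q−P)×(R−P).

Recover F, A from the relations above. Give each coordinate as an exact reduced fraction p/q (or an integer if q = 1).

A = (19/2, 53/4)
F = (37/5, 61/5)

1. F_x = 37/5  [D, G, F are collinear ∩ EF ⟂ DG]
2. F_y = 61/5  [D, G, F are collinear ∩ EF ⟂ DG]
   → F = (37/5, 61/5)
3. A_x = 19/2  [A is the midpoint of GD]
4. A_y = 53/4  [A is the midpoint of GD]
   → A = (19/2, 53/4)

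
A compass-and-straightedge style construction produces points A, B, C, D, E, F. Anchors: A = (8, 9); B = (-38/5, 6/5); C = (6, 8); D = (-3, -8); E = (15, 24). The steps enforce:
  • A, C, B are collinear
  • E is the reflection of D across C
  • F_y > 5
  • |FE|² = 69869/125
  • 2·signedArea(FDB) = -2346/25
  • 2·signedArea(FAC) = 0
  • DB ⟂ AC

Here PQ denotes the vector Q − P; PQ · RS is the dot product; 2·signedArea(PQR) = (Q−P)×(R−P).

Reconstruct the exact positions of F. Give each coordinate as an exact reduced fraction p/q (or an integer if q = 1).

1. F_x = 14/25  [2·signedArea(FAC) = 0 ∩ 2·signedArea(FDB) = -2346/25]
2. F_y = 132/25  [2·signedArea(FAC) = 0 ∩ 2·signedArea(FDB) = -2346/25]
   → F = (14/25, 132/25)

F = (14/25, 132/25)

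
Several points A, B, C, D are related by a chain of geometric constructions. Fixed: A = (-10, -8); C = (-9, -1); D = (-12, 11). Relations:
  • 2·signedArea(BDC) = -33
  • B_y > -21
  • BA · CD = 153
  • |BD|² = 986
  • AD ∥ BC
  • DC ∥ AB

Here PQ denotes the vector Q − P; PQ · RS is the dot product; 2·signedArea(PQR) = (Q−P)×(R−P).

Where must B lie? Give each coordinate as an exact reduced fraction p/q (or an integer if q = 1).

1. B_x = -7  [AD ∥ BC ∩ DC ∥ AB]
2. B_y = -20  [AD ∥ BC ∩ DC ∥ AB]
   → B = (-7, -20)

B = (-7, -20)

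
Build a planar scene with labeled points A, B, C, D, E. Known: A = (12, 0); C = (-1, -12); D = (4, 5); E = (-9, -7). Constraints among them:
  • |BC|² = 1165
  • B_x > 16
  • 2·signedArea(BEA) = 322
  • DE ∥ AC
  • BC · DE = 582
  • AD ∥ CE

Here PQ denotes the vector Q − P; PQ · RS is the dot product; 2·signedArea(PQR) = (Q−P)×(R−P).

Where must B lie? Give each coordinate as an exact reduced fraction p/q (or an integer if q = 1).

B = (17, 17)

1. B_x = 17  [2·signedArea(BEA) = 322 ∩ BC · DE = 582]
2. B_y = 17  [2·signedArea(BEA) = 322 ∩ BC · DE = 582]
   → B = (17, 17)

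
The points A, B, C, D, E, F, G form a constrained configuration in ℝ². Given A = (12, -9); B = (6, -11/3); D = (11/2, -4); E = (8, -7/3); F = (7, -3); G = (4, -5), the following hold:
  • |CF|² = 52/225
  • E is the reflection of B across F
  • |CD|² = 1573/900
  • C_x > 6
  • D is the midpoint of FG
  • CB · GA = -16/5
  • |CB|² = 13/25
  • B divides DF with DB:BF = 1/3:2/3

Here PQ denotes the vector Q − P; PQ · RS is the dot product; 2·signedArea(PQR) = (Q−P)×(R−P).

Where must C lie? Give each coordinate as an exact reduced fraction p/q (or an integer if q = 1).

1. C_x = 33/5  [line -8·x + 4·y + 988/15 = 0 ∩ |CD|² = 1573/900]
2. C_y = -49/15  [line -8·x + 4·y + 988/15 = 0 ∩ |CD|² = 1573/900]
   → C = (33/5, -49/15)

C = (33/5, -49/15)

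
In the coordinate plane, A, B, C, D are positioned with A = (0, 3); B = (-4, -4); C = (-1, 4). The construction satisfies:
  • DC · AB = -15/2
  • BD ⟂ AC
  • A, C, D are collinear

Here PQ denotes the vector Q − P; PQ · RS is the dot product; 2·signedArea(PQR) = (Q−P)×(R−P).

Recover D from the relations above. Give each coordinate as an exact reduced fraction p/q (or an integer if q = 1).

D = (3/2, 3/2)

1. D_x = 3/2  [A, C, D are collinear ∩ BD ⟂ AC]
2. D_y = 3/2  [A, C, D are collinear ∩ BD ⟂ AC]
   → D = (3/2, 3/2)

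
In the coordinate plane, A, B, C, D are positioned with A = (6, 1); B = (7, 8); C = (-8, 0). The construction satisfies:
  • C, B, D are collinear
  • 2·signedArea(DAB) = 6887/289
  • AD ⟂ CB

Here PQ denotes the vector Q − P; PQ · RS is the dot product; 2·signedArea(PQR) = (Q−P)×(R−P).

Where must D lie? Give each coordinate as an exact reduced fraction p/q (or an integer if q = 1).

D = (958/289, 1744/289)

1. D_x = 958/289  [C, B, D are collinear ∩ AD ⟂ CB]
2. D_y = 1744/289  [C, B, D are collinear ∩ AD ⟂ CB]
   → D = (958/289, 1744/289)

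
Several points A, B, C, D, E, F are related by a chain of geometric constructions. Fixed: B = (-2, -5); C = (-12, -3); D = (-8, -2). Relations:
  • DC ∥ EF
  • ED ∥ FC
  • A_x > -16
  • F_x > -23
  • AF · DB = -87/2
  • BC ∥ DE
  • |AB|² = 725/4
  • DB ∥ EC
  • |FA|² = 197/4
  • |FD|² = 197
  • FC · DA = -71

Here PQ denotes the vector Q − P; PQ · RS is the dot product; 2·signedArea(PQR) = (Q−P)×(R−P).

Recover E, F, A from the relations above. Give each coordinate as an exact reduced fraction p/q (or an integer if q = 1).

1. E_x = -18  [DB ∥ EC ∩ BC ∥ DE]
2. E_y = 0  [DB ∥ EC ∩ BC ∥ DE]
   → E = (-18, 0)
3. F_x = -22  [ED ∥ FC ∩ DC ∥ EF]
4. F_y = -1  [ED ∥ FC ∩ DC ∥ EF]
   → F = (-22, -1)
5. A_x = -15  [AF · DB = -87/2 ∩ FC · DA = -71]
6. A_y = -3/2  [AF · DB = -87/2 ∩ FC · DA = -71]
   → A = (-15, -3/2)

A = (-15, -3/2)
E = (-18, 0)
F = (-22, -1)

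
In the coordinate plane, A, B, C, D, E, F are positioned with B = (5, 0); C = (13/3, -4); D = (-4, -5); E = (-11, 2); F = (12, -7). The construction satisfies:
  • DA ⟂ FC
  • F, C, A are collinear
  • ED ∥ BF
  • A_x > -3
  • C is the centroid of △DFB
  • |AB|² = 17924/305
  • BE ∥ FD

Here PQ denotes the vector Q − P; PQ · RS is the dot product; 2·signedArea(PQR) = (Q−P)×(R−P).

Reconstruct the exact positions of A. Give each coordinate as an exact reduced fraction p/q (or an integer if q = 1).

1. A_x = -779/305  [F, C, A are collinear ∩ DA ⟂ FC]
2. A_y = -398/305  [F, C, A are collinear ∩ DA ⟂ FC]
   → A = (-779/305, -398/305)

A = (-779/305, -398/305)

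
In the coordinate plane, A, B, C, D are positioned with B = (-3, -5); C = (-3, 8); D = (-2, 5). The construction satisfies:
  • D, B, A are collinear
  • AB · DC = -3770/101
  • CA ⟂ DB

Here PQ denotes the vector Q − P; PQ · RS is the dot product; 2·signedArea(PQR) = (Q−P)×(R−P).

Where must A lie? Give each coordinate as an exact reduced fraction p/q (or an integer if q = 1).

1. A_x = -173/101  [D, B, A are collinear ∩ CA ⟂ DB]
2. A_y = 795/101  [D, B, A are collinear ∩ CA ⟂ DB]
   → A = (-173/101, 795/101)

A = (-173/101, 795/101)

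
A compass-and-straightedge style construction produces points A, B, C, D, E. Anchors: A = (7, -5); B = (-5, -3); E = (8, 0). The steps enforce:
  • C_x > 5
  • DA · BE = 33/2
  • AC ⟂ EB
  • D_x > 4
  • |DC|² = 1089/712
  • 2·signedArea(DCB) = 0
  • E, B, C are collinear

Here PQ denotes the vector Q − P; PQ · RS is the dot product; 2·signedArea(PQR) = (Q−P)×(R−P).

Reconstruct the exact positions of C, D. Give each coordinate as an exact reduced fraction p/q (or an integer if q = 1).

1. C_x = 530/89  [E, B, C are collinear ∩ AC ⟂ EB]
2. C_y = -42/89  [E, B, C are collinear ∩ AC ⟂ EB]
   → C = (530/89, -42/89)
3. D_x = 19/4  [2·signedArea(DCB) = 0 ∩ DA · BE = 33/2]
4. D_y = -3/4  [2·signedArea(DCB) = 0 ∩ DA · BE = 33/2]
   → D = (19/4, -3/4)

C = (530/89, -42/89)
D = (19/4, -3/4)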